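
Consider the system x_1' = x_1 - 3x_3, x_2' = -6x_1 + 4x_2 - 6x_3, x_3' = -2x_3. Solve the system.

x_1(t) = -C_1e^(t) - C_2e^(-2t), x_2(t) = -2C_1e^(t) - 2C_2e^(-2t) + C_3e^(4t), x_3(t) = -C_2e^(-2t)

Coefficient matrix A = [[1, 0, -3], [-6, 4, -6], [0, 0, -2]].
det(A - λI) = 0 gives eigenvalues λ = 1, -2, 4.
For λ=1: eigenvector (-1,-2,0).
For λ=-2: eigenvector (-1,-2,-1).
For λ=4: eigenvector (0,1,0).
General solution: C_1e^(t)(-1,-2,0) + C_2e^(-2t)(-1,-2,-1) + C_3e^(4t)(0,1,0).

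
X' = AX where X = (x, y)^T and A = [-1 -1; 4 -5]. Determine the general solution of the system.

x(t) = C_1e^(-3t) + C_2te^(-3t) + 2C_2e^(-3t), y(t) = 2C_1e^(-3t) + 2C_2te^(-3t) + 3C_2e^(-3t)

Coefficient matrix A = [[-1, -1], [4, -5]].
Characteristic polynomial det(A - λI) = λ^2 + 6λ + 9 = 0.
Single eigenvalue λ = -3 with algebraic multiplicity 2.
Eigenvector v = (1,2); generalized eigenvector w with (A-λI)w=v is (2,3).
General solution: e^(-3t)[C_1·v + C_2·(t·v + w)].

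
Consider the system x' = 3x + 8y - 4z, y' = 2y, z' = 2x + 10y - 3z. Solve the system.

x(t) = -c_1e^(-t) + 2c_3e^(t), y(t) = c_2e^(2t), z(t) = -c_1e^(-t) + 2c_2e^(2t) + c_3e^(t)

Coefficient matrix A = [[3, 8, -4], [0, 2, 0], [2, 10, -3]].
det(A - λI) = 0 gives eigenvalues λ = -1, 2, 1.
For λ=-1: eigenvector (-1,0,-1).
For λ=2: eigenvector (0,1,2).
For λ=1: eigenvector (2,0,1).
General solution: c_1e^(-t)(-1,0,-1) + c_2e^(2t)(0,1,2) + c_3e^(t)(2,0,1).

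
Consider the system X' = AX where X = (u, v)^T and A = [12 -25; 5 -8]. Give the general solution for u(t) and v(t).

Coefficient matrix A = [[12, -25], [5, -8]].
Characteristic polynomial det(A - λI) = λ^2 - 4λ + 29 = 0.
Eigenvalues λ = 2 ± 5i (complex conjugate pair).
For λ=2+5i: an eigenvector is (2,1) - i(-1,0) = (2 + i, 1).
A real fundamental pair from Re and Im of e^((2+5i)t)v: X_1 = e^(2t)(cos(5t)·(2,1) + sin(5t)·(-1,0)), X_2 = e^(2t)(sin(5t)·(2,1) - cos(5t)·(-1,0)).
General solution: c_1X_1 + c_2X_2.

u(t) = -c_1e^(2t)sin(5t) + 2c_1e^(2t)cos(5t) + 2c_2e^(2t)sin(5t) + c_2e^(2t)cos(5t), v(t) = c_1e^(2t)cos(5t) + c_2e^(2t)sin(5t)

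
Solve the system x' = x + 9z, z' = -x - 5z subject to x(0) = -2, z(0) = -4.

Coefficient matrix A = [[1, 9], [-1, -5]].
Characteristic polynomial det(A - λI) = λ^2 + 4λ + 4 = 0.
Single eigenvalue λ = -2 with algebraic multiplicity 2.
Eigenvector v = (3,-1); generalized eigenvector w with (A-λI)w=v is (-2,1).
General solution: e^(-2t)[c_1·v + c_2·(t·v + w)].
Applying x(0)=-2, z(0)=-4 gives c_1=-10, c_2=-14.

x(t) = -42te^(-2t) - 2e^(-2t), z(t) = 14te^(-2t) - 4e^(-2t)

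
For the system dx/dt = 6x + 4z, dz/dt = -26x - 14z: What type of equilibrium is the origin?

stable spiral

A = [[6,4],[-26,-14]]; det(A-λI) = λ^2 + 8λ + 20.
λ = -4 ± 2i: negative real part.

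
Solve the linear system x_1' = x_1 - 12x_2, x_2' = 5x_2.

x_1(t) = -3c_1e^(5t) - c_2e^(t), x_2(t) = c_1e^(5t)

Coefficient matrix A = [[1, -12], [0, 5]].
Characteristic polynomial det(A - λI) = λ^2 - 6λ + 5 = 0.
Eigenvalues λ = 5, 1.
For λ=5: (A-λI) row 1 is [-4, -12], so an eigenvector is (-3, 1).
For λ=1: (A-λI) row 1 is [0, -12], so an eigenvector is (-1, 0).
General solution: c_1e^(5t)(-3,1) + c_2e^(t)(-1,0).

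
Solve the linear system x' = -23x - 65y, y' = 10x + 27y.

x(t) = -3c_1e^(2t)sin(5t) - 2c_1e^(2t)cos(5t) - 2c_2e^(2t)sin(5t) + 3c_2e^(2t)cos(5t), y(t) = c_1e^(2t)sin(5t) + c_1e^(2t)cos(5t) + c_2e^(2t)sin(5t) - c_2e^(2t)cos(5t)

Coefficient matrix A = [[-23, -65], [10, 27]].
Characteristic polynomial det(A - λI) = λ^2 - 4λ + 29 = 0.
Eigenvalues λ = 2 ± 5i (complex conjugate pair).
For λ=2+5i: an eigenvector is (-2,1) - i(-3,1) = (-2 + 3i, 1 - i).
A real fundamental pair from Re and Im of e^((2+5i)t)v: X_1 = e^(2t)(cos(5t)·(-2,1) + sin(5t)·(-3,1)), X_2 = e^(2t)(sin(5t)·(-2,1) - cos(5t)·(-3,1)).
General solution: c_1X_1 + c_2X_2.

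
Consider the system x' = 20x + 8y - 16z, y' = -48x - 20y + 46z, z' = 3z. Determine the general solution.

Coefficient matrix A = [[20, 8, -16], [-48, -20, 46], [0, 0, 3]].
det(A - λI) = 0 gives eigenvalues λ = 4, -4, 3.
For λ=4: eigenvector (1,-2,0).
For λ=-4: eigenvector (-1,3,0).
For λ=3: eigenvector (0,2,1).
General solution: c_1e^(4t)(1,-2,0) + c_2e^(-4t)(-1,3,0) + c_3e^(3t)(0,2,1).

x(t) = c_1e^(4t) - c_2e^(-4t), y(t) = -2c_1e^(4t) + 3c_2e^(-4t) + 2c_3e^(3t), z(t) = c_3e^(3t)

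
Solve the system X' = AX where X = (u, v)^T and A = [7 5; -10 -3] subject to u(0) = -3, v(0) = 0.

u(t) = -3e^(2t)sin(5t) - 3e^(2t)cos(5t), v(t) = 6e^(2t)sin(5t)

Coefficient matrix A = [[7, 5], [-10, -3]].
Characteristic polynomial det(A - λI) = λ^2 - 4λ + 29 = 0.
Eigenvalues λ = 2 ± 5i (complex conjugate pair).
For λ=2+5i: an eigenvector is (0,-1) - i(-1,1) = (0 + i, -1 - i).
A real fundamental pair from Re and Im of e^((2+5i)t)v: X_1 = e^(2t)(cos(5t)·(0,-1) + sin(5t)·(-1,1)), X_2 = e^(2t)(sin(5t)·(0,-1) - cos(5t)·(-1,1)).
General solution: C_1X_1 + C_2X_2.
Applying u(0)=-3, v(0)=0 gives C_1=3, C_2=-3.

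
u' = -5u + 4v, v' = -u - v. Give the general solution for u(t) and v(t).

u(t) = 2C_1e^(-3t) + 2C_2te^(-3t) - C_2e^(-3t), v(t) = C_1e^(-3t) + C_2te^(-3t)

Coefficient matrix A = [[-5, 4], [-1, -1]].
Characteristic polynomial det(A - λI) = λ^2 + 6λ + 9 = 0.
Single eigenvalue λ = -3 with algebraic multiplicity 2.
Eigenvector v = (2,1); generalized eigenvector w with (A-λI)w=v is (-1,0).
General solution: e^(-3t)[C_1·v + C_2·(t·v + w)].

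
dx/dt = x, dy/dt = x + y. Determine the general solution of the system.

Coefficient matrix A = [[1, 0], [1, 1]].
Characteristic polynomial det(A - λI) = λ^2 - 2λ + 1 = 0.
Single eigenvalue λ = 1 with algebraic multiplicity 2.
Eigenvector v = (0,1); generalized eigenvector w with (A-λI)w=v is (1,-2).
General solution: e^(t)[c_1·v + c_2·(t·v + w)].

x(t) = c_2e^(t), y(t) = c_1e^(t) + c_2te^(t) - 2c_2e^(t)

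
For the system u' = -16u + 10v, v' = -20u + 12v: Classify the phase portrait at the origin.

stable spiral

A = [[-16,10],[-20,12]]; det(A-λI) = λ^2 + 4λ + 8.
λ = -2 ± 2i: negative real part.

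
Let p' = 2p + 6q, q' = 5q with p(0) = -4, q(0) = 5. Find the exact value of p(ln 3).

2304

A = [[2,6],[0,5]]; eigenvalues λ = 5, 2.
Eigenvectors: (-2,-1) for λ=5, (1,0) for λ=2.
From the initial condition, c_1 = -5, c_2 = -14.
p(ln 3) = (-5)(3^5)(-2) + (-14)(3^2)(1) = 2304.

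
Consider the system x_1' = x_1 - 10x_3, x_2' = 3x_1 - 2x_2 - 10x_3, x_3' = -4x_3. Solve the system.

x_1(t) = c_2e^(t) + 2c_3e^(-4t), x_2(t) = -c_1e^(-2t) + c_2e^(t) + 2c_3e^(-4t), x_3(t) = c_3e^(-4t)

Coefficient matrix A = [[1, 0, -10], [3, -2, -10], [0, 0, -4]].
det(A - λI) = 0 gives eigenvalues λ = -2, 1, -4.
For λ=-2: eigenvector (0,-1,0).
For λ=1: eigenvector (1,1,0).
For λ=-4: eigenvector (2,2,1).
General solution: c_1e^(-2t)(0,-1,0) + c_2e^(t)(1,1,0) + c_3e^(-4t)(2,2,1).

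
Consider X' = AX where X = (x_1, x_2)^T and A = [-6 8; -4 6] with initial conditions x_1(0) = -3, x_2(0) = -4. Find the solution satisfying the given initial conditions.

Coefficient matrix A = [[-6, 8], [-4, 6]].
Characteristic polynomial det(A - λI) = λ^2 - 4 = 0.
Eigenvalues λ = 2, -2.
For λ=2: (A-λI) row 1 is [-8, 8], so an eigenvector is (1, 1).
For λ=-2: (A-λI) row 1 is [-4, 8], so an eigenvector is (-2, -1).
General solution: K_1e^(2t)(1,1) + K_2e^(-2t)(-2,-1).
Applying x_1(0)=-3, x_2(0)=-4 gives K_1=-5, K_2=-1.

x_1(t) = -5e^(2t) + 2e^(-2t), x_2(t) = -5e^(2t) + e^(-2t)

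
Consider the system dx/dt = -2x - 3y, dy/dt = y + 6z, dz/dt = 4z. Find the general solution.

x(t) = c_1e^(-2t) - c_2e^(t) - c_3e^(4t), y(t) = c_2e^(t) + 2c_3e^(4t), z(t) = c_3e^(4t)

Coefficient matrix A = [[-2, -3, 0], [0, 1, 6], [0, 0, 4]].
det(A - λI) = 0 gives eigenvalues λ = -2, 1, 4.
For λ=-2: eigenvector (1,0,0).
For λ=1: eigenvector (-1,1,0).
For λ=4: eigenvector (-1,2,1).
General solution: c_1e^(-2t)(1,0,0) + c_2e^(t)(-1,1,0) + c_3e^(4t)(-1,2,1).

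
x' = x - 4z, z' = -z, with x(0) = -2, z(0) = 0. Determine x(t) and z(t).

x(t) = -2e^(t), z(t) = 0

Coefficient matrix A = [[1, -4], [0, -1]].
Characteristic polynomial det(A - λI) = λ^2 - 1 = 0.
Eigenvalues λ = -1, 1.
For λ=-1: (A-λI) row 1 is [2, -4], so an eigenvector is (2, 1).
For λ=1: (A-λI) row 1 is [0, -4], so an eigenvector is (1, 0).
General solution: c_1e^(-t)(2,1) + c_2e^(t)(1,0).
Applying x(0)=-2, z(0)=0 gives c_1=0, c_2=-2.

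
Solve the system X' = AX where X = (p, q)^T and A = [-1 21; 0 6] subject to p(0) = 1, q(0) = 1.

p(t) = 3e^(6t) - 2e^(-t), q(t) = e^(6t)

Coefficient matrix A = [[-1, 21], [0, 6]].
Characteristic polynomial det(A - λI) = λ^2 - 5λ - 6 = 0.
Eigenvalues λ = -1, 6.
For λ=-1: (A-λI) row 1 is [0, 21], so an eigenvector is (1, 0).
For λ=6: (A-λI) row 1 is [-7, 21], so an eigenvector is (3, 1).
General solution: C_1e^(-t)(1,0) + C_2e^(6t)(3,1).
Applying p(0)=1, q(0)=1 gives C_1=-2, C_2=1.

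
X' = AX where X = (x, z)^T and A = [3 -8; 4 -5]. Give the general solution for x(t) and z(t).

x(t) = -C_1e^(-t)sin(4t) + C_1e^(-t)cos(4t) + C_2e^(-t)sin(4t) + C_2e^(-t)cos(4t), z(t) = C_1e^(-t)cos(4t) + C_2e^(-t)sin(4t)

Coefficient matrix A = [[3, -8], [4, -5]].
Characteristic polynomial det(A - λI) = λ^2 + 2λ + 17 = 0.
Eigenvalues λ = -1 ± 4i (complex conjugate pair).
For λ=-1+4i: an eigenvector is (1,1) - i(-1,0) = (1 + i, 1).
A real fundamental pair from Re and Im of e^((-1+4i)t)v: X_1 = e^(-t)(cos(4t)·(1,1) + sin(4t)·(-1,0)), X_2 = e^(-t)(sin(4t)·(1,1) - cos(4t)·(-1,0)).
General solution: C_1X_1 + C_2X_2.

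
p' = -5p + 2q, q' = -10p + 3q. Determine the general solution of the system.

Coefficient matrix A = [[-5, 2], [-10, 3]].
Characteristic polynomial det(A - λI) = λ^2 + 2λ + 5 = 0.
Eigenvalues λ = -1 ± 2i (complex conjugate pair).
For λ=-1+2i: an eigenvector is (-1,-2) - i(0,1) = (-1, -2 - i).
A real fundamental pair from Re and Im of e^((-1+2i)t)v: X_1 = e^(-t)(cos(2t)·(-1,-2) + sin(2t)·(0,1)), X_2 = e^(-t)(sin(2t)·(-1,-2) - cos(2t)·(0,1)).
General solution: c_1X_1 + c_2X_2.

p(t) = -c_1e^(-t)cos(2t) - c_2e^(-t)sin(2t), q(t) = c_1e^(-t)sin(2t) - 2c_1e^(-t)cos(2t) - 2c_2e^(-t)sin(2t) - c_2e^(-t)cos(2t)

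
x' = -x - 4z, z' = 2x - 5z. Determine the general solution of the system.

Coefficient matrix A = [[-1, -4], [2, -5]].
Characteristic polynomial det(A - λI) = λ^2 + 6λ + 13 = 0.
Eigenvalues λ = -3 ± 2i (complex conjugate pair).
For λ=-3+2i: an eigenvector is (1,1) - i(-1,0) = (1 + i, 1).
A real fundamental pair from Re and Im of e^((-3+2i)t)v: X_1 = e^(-3t)(cos(2t)·(1,1) + sin(2t)·(-1,0)), X_2 = e^(-3t)(sin(2t)·(1,1) - cos(2t)·(-1,0)).
General solution: K_1X_1 + K_2X_2.

x(t) = -K_1e^(-3t)sin(2t) + K_1e^(-3t)cos(2t) + K_2e^(-3t)sin(2t) + K_2e^(-3t)cos(2t), z(t) = K_1e^(-3t)cos(2t) + K_2e^(-3t)sin(2t)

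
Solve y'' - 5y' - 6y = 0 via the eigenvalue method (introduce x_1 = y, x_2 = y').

Let x_1 = y, x_2 = y'. Then x_1' = x_2 and x_2' = 6x_1 + 5x_2.
A = [[0,1],[6,5]]; det(A-λI) = λ^2 - 5λ - 6.
Eigenvalues λ = -1, 6 with eigenvectors (1,-1), (1,6).

y(t) = c_1e^(-t) + c_2e^(6t)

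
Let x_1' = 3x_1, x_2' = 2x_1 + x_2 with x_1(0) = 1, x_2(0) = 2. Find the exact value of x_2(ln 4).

68

A = [[3,0],[2,1]]; eigenvalues λ = 1, 3.
Eigenvectors: (0,1) for λ=1, (-1,-1) for λ=3.
From the initial condition, c_1 = 1, c_2 = -1.
x_2(ln 4) = (1)(4^1)(1) + (-1)(4^3)(-1) = 68.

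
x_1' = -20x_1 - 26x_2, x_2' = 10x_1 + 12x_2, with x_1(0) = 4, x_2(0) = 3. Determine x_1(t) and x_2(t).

Coefficient matrix A = [[-20, -26], [10, 12]].
Characteristic polynomial det(A - λI) = λ^2 + 8λ + 20 = 0.
Eigenvalues λ = -4 ± 2i (complex conjugate pair).
For λ=-4+2i: an eigenvector is (-2,1) - i(3,-2) = (-2 - 3i, 1 + 2i).
A real fundamental pair from Re and Im of e^((-4+2i)t)v: X_1 = e^(-4t)(cos(2t)·(-2,1) + sin(2t)·(3,-2)), X_2 = e^(-4t)(sin(2t)·(-2,1) - cos(2t)·(3,-2)).
General solution: C_1X_1 + C_2X_2.
Applying x_1(0)=4, x_2(0)=3 gives C_1=-17, C_2=10.

x_1(t) = -71e^(-4t)sin(2t) + 4e^(-4t)cos(2t), x_2(t) = 44e^(-4t)sin(2t) + 3e^(-4t)cos(2t)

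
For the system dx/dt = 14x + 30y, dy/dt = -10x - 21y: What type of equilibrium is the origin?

stable node

A = [[14,30],[-10,-21]]; det(A-λI) = λ^2 + 7λ + 6.
λ = -1, -6: both negative.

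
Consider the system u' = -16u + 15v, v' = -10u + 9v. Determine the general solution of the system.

u(t) = c_1e^(-t) - 3c_2e^(-6t), v(t) = c_1e^(-t) - 2c_2e^(-6t)

Coefficient matrix A = [[-16, 15], [-10, 9]].
Characteristic polynomial det(A - λI) = λ^2 + 7λ + 6 = 0.
Eigenvalues λ = -1, -6.
For λ=-1: (A-λI) row 1 is [-15, 15], so an eigenvector is (1, 1).
For λ=-6: (A-λI) row 1 is [-10, 15], so an eigenvector is (-3, -2).
General solution: c_1e^(-t)(1,1) + c_2e^(-6t)(-3,-2).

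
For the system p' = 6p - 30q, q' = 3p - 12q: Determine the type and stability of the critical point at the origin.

stable spiral

A = [[6,-30],[3,-12]]; det(A-λI) = λ^2 + 6λ + 18.
λ = -3 ± 3i: negative real part.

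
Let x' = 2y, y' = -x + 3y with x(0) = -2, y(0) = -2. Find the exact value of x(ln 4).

-32

A = [[0,2],[-1,3]]; eigenvalues λ = 2, 1.
Eigenvectors: (1,1) for λ=2, (2,1) for λ=1.
From the initial condition, c_1 = -2, c_2 = 0.
x(ln 4) = (-2)(4^2)(1) + (0)(4^1)(2) = -32.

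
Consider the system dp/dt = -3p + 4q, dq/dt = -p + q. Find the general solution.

Coefficient matrix A = [[-3, 4], [-1, 1]].
Characteristic polynomial det(A - λI) = λ^2 + 2λ + 1 = 0.
Single eigenvalue λ = -1 with algebraic multiplicity 2.
Eigenvector v = (2,1); generalized eigenvector w with (A-λI)w=v is (-1,0).
General solution: e^(-t)[C_1·v + C_2·(t·v + w)].

p(t) = 2C_1e^(-t) + 2C_2te^(-t) - C_2e^(-t), q(t) = C_1e^(-t) + C_2te^(-t)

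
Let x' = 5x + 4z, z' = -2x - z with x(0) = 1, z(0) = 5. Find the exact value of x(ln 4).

724

A = [[5,4],[-2,-1]]; eigenvalues λ = 3, 1.
Eigenvectors: (2,-1) for λ=3, (1,-1) for λ=1.
From the initial condition, c_1 = 6, c_2 = -11.
x(ln 4) = (6)(4^3)(2) + (-11)(4^1)(1) = 724.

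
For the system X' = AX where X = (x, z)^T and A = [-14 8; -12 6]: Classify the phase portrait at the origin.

A = [[-14,8],[-12,6]]; det(A-λI) = λ^2 + 8λ + 12.
λ = -2, -6: both negative.

stable node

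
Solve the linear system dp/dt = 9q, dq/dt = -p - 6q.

Coefficient matrix A = [[0, 9], [-1, -6]].
Characteristic polynomial det(A - λI) = λ^2 + 6λ + 9 = 0.
Single eigenvalue λ = -3 with algebraic multiplicity 2.
Eigenvector v = (-3,1); generalized eigenvector w with (A-λI)w=v is (2,-1).
General solution: e^(-3t)[K_1·v + K_2·(t·v + w)].

p(t) = -3K_1e^(-3t) - 3K_2te^(-3t) + 2K_2e^(-3t), q(t) = K_1e^(-3t) + K_2te^(-3t) - K_2e^(-3t)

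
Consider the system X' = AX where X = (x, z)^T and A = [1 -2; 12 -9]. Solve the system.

Coefficient matrix A = [[1, -2], [12, -9]].
Characteristic polynomial det(A - λI) = λ^2 + 8λ + 15 = 0.
Eigenvalues λ = -5, -3.
For λ=-5: (A-λI) row 1 is [6, -2], so an eigenvector is (-1, -3).
For λ=-3: (A-λI) row 1 is [4, -2], so an eigenvector is (1, 2).
General solution: K_1e^(-5t)(-1,-3) + K_2e^(-3t)(1,2).

x(t) = -K_1e^(-5t) + K_2e^(-3t), z(t) = -3K_1e^(-5t) + 2K_2e^(-3t)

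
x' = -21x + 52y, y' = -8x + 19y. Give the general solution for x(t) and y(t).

x(t) = 3C_1e^(-t)sin(4t) + 2C_1e^(-t)cos(4t) + 2C_2e^(-t)sin(4t) - 3C_2e^(-t)cos(4t), y(t) = C_1e^(-t)sin(4t) + C_1e^(-t)cos(4t) + C_2e^(-t)sin(4t) - C_2e^(-t)cos(4t)

Coefficient matrix A = [[-21, 52], [-8, 19]].
Characteristic polynomial det(A - λI) = λ^2 + 2λ + 17 = 0.
Eigenvalues λ = -1 ± 4i (complex conjugate pair).
For λ=-1+4i: an eigenvector is (2,1) - i(3,1) = (2 - 3i, 1 - i).
A real fundamental pair from Re and Im of e^((-1+4i)t)v: X_1 = e^(-t)(cos(4t)·(2,1) + sin(4t)·(3,1)), X_2 = e^(-t)(sin(4t)·(2,1) - cos(4t)·(3,1)).
General solution: C_1X_1 + C_2X_2.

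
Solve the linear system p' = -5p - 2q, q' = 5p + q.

p(t) = -C_1e^(-2t)sin(t) + C_1e^(-2t)cos(t) + C_2e^(-2t)sin(t) + C_2e^(-2t)cos(t), q(t) = 2C_1e^(-2t)sin(t) - C_1e^(-2t)cos(t) - C_2e^(-2t)sin(t) - 2C_2e^(-2t)cos(t)

Coefficient matrix A = [[-5, -2], [5, 1]].
Characteristic polynomial det(A - λI) = λ^2 + 4λ + 5 = 0.
Eigenvalues λ = -2 ± i (complex conjugate pair).
For λ=-2+i: an eigenvector is (1,-1) - i(-1,2) = (1 + i, -1 - 2i).
A real fundamental pair from Re and Im of e^((-2+i)t)v: X_1 = e^(-2t)(cos(t)·(1,-1) + sin(t)·(-1,2)), X_2 = e^(-2t)(sin(t)·(1,-1) - cos(t)·(-1,2)).
General solution: C_1X_1 + C_2X_2.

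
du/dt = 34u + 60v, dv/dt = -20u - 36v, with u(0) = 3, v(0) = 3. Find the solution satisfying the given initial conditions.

Coefficient matrix A = [[34, 60], [-20, -36]].
Characteristic polynomial det(A - λI) = λ^2 + 2λ - 24 = 0.
Eigenvalues λ = 4, -6.
For λ=4: (A-λI) row 1 is [30, 60], so an eigenvector is (-2, 1).
For λ=-6: (A-λI) row 1 is [40, 60], so an eigenvector is (3, -2).
General solution: c_1e^(4t)(-2,1) + c_2e^(-6t)(3,-2).
Applying u(0)=3, v(0)=3 gives c_1=-15, c_2=-9.

u(t) = 30e^(4t) - 27e^(-6t), v(t) = -15e^(4t) + 18e^(-6t)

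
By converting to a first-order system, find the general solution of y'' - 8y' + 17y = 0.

y(t) = c_1e^(4t)cos(t) + c_2e^(4t)sin(t)

Let x_1 = y, x_2 = y'. Then x_1' = x_2 and x_2' = -17x_1 + 8x_2.
A = [[0,1],[-17,8]]; det(A-λI) = λ^2 - 8λ + 17.
Eigenvalues λ = 4 ± i.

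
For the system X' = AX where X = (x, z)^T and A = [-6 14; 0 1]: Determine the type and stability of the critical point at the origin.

saddle

A = [[-6,14],[0,1]]; det(A-λI) = λ^2 + 5λ - 6.
λ = 1, -6: opposite signs.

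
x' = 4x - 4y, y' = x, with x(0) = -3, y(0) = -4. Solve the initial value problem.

x(t) = 10te^(2t) - 3e^(2t), y(t) = 5te^(2t) - 4e^(2t)

Coefficient matrix A = [[4, -4], [1, 0]].
Characteristic polynomial det(A - λI) = λ^2 - 4λ + 4 = 0.
Single eigenvalue λ = 2 with algebraic multiplicity 2.
Eigenvector v = (-2,-1); generalized eigenvector w with (A-λI)w=v is (3,2).
General solution: e^(2t)[C_1·v + C_2·(t·v + w)].
Applying x(0)=-3, y(0)=-4 gives C_1=-6, C_2=-5.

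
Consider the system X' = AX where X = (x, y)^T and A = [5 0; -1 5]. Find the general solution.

Coefficient matrix A = [[5, 0], [-1, 5]].
Characteristic polynomial det(A - λI) = λ^2 - 10λ + 25 = 0.
Single eigenvalue λ = 5 with algebraic multiplicity 2.
Eigenvector v = (0,1); generalized eigenvector w with (A-λI)w=v is (-1,0).
General solution: e^(5t)[K_1·v + K_2·(t·v + w)].

x(t) = -K_2e^(5t), y(t) = K_1e^(5t) + K_2te^(5t)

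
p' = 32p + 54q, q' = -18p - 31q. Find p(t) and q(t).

p(t) = -2c_1e^(5t) + 3c_2e^(-4t), q(t) = c_1e^(5t) - 2c_2e^(-4t)

Coefficient matrix A = [[32, 54], [-18, -31]].
Characteristic polynomial det(A - λI) = λ^2 - λ - 20 = 0.
Eigenvalues λ = 5, -4.
For λ=5: (A-λI) row 1 is [27, 54], so an eigenvector is (-2, 1).
For λ=-4: (A-λI) row 1 is [36, 54], so an eigenvector is (3, -2).
General solution: c_1e^(5t)(-2,1) + c_2e^(-4t)(3,-2).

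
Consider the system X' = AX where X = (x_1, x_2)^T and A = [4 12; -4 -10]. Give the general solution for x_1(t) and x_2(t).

Coefficient matrix A = [[4, 12], [-4, -10]].
Characteristic polynomial det(A - λI) = λ^2 + 6λ + 8 = 0.
Eigenvalues λ = -2, -4.
For λ=-2: (A-λI) row 1 is [6, 12], so an eigenvector is (-2, 1).
For λ=-4: (A-λI) row 1 is [8, 12], so an eigenvector is (-3, 2).
General solution: c_1e^(-2t)(-2,1) + c_2e^(-4t)(-3,2).

x_1(t) = -2c_1e^(-2t) - 3c_2e^(-4t), x_2(t) = c_1e^(-2t) + 2c_2e^(-4t)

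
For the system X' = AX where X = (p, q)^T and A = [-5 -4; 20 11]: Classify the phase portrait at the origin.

A = [[-5,-4],[20,11]]; det(A-λI) = λ^2 - 6λ + 25.
λ = 3 ± 4i: positive real part.

unstable spiral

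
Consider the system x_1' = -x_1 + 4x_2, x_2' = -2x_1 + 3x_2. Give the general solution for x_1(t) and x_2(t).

x_1(t) = K_1e^(t)sin(2t) - K_1e^(t)cos(2t) - K_2e^(t)sin(2t) - K_2e^(t)cos(2t), x_2(t) = K_1e^(t)sin(2t) - K_2e^(t)cos(2t)

Coefficient matrix A = [[-1, 4], [-2, 3]].
Characteristic polynomial det(A - λI) = λ^2 - 2λ + 5 = 0.
Eigenvalues λ = 1 ± 2i (complex conjugate pair).
For λ=1+2i: an eigenvector is (-1,0) - i(1,1) = (-1 - i, 0 - i).
A real fundamental pair from Re and Im of e^((1+2i)t)v: X_1 = e^(t)(cos(2t)·(-1,0) + sin(2t)·(1,1)), X_2 = e^(t)(sin(2t)·(-1,0) - cos(2t)·(1,1)).
General solution: K_1X_1 + K_2X_2.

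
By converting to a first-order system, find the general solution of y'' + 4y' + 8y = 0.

Let x_1 = y, x_2 = y'. Then x_1' = x_2 and x_2' = -8x_1 - 4x_2.
A = [[0,1],[-8,-4]]; det(A-λI) = λ^2 + 4λ + 8.
Eigenvalues λ = -2 ± 2i.

y(t) = K_1e^(-2t)cos(2t) + K_2e^(-2t)sin(2t)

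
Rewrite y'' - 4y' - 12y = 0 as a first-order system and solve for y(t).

Let x_1 = y, x_2 = y'. Then x_1' = x_2 and x_2' = 12x_1 + 4x_2.
A = [[0,1],[12,4]]; det(A-λI) = λ^2 - 4λ - 12.
Eigenvalues λ = 6, -2 with eigenvectors (1,6), (1,-2).

y(t) = C_1e^(6t) + C_2e^(-2t)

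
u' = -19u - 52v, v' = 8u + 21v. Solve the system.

Coefficient matrix A = [[-19, -52], [8, 21]].
Characteristic polynomial det(A - λI) = λ^2 - 2λ + 17 = 0.
Eigenvalues λ = 1 ± 4i (complex conjugate pair).
For λ=1+4i: an eigenvector is (-2,1) - i(-3,1) = (-2 + 3i, 1 - i).
A real fundamental pair from Re and Im of e^((1+4i)t)v: X_1 = e^(t)(cos(4t)·(-2,1) + sin(4t)·(-3,1)), X_2 = e^(t)(sin(4t)·(-2,1) - cos(4t)·(-3,1)).
General solution: C_1X_1 + C_2X_2.

u(t) = -3C_1e^(t)sin(4t) - 2C_1e^(t)cos(4t) - 2C_2e^(t)sin(4t) + 3C_2e^(t)cos(4t), v(t) = C_1e^(t)sin(4t) + C_1e^(t)cos(4t) + C_2e^(t)sin(4t) - C_2e^(t)cos(4t)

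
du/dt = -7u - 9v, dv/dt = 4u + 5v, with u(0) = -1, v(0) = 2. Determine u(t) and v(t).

u(t) = -12te^(-t) - e^(-t), v(t) = 8te^(-t) + 2e^(-t)

Coefficient matrix A = [[-7, -9], [4, 5]].
Characteristic polynomial det(A - λI) = λ^2 + 2λ + 1 = 0.
Single eigenvalue λ = -1 with algebraic multiplicity 2.
Eigenvector v = (3,-2); generalized eigenvector w with (A-λI)w=v is (1,-1).
General solution: e^(-t)[K_1·v + K_2·(t·v + w)].
Applying u(0)=-1, v(0)=2 gives K_1=1, K_2=-4.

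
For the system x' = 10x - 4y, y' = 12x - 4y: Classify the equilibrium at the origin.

A = [[10,-4],[12,-4]]; det(A-λI) = λ^2 - 6λ + 8.
λ = 2, 4: both positive.

unstable node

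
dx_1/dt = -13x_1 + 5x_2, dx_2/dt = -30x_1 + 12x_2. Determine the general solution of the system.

Coefficient matrix A = [[-13, 5], [-30, 12]].
Characteristic polynomial det(A - λI) = λ^2 + λ - 6 = 0.
Eigenvalues λ = -3, 2.
For λ=-3: (A-λI) row 1 is [-10, 5], so an eigenvector is (-1, -2).
For λ=2: (A-λI) row 1 is [-15, 5], so an eigenvector is (1, 3).
General solution: C_1e^(-3t)(-1,-2) + C_2e^(2t)(1,3).

x_1(t) = -C_1e^(-3t) + C_2e^(2t), x_2(t) = -2C_1e^(-3t) + 3C_2e^(2t)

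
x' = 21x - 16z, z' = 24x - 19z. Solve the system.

x(t) = 2K_1e^(-3t) - K_2e^(5t), z(t) = 3K_1e^(-3t) - K_2e^(5t)

Coefficient matrix A = [[21, -16], [24, -19]].
Characteristic polynomial det(A - λI) = λ^2 - 2λ - 15 = 0.
Eigenvalues λ = -3, 5.
For λ=-3: (A-λI) row 1 is [24, -16], so an eigenvector is (2, 3).
For λ=5: (A-λI) row 1 is [16, -16], so an eigenvector is (-1, -1).
General solution: K_1e^(-3t)(2,3) + K_2e^(5t)(-1,-1).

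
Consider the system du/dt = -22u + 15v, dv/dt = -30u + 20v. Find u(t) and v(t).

Coefficient matrix A = [[-22, 15], [-30, 20]].
Characteristic polynomial det(A - λI) = λ^2 + 2λ + 10 = 0.
Eigenvalues λ = -1 ± 3i (complex conjugate pair).
For λ=-1+3i: an eigenvector is (1,1) - i(-2,-3) = (1 + 2i, 1 + 3i).
A real fundamental pair from Re and Im of e^((-1+3i)t)v: X_1 = e^(-t)(cos(3t)·(1,1) + sin(3t)·(-2,-3)), X_2 = e^(-t)(sin(3t)·(1,1) - cos(3t)·(-2,-3)).
General solution: c_1X_1 + c_2X_2.

u(t) = -2c_1e^(-t)sin(3t) + c_1e^(-t)cos(3t) + c_2e^(-t)sin(3t) + 2c_2e^(-t)cos(3t), v(t) = -3c_1e^(-t)sin(3t) + c_1e^(-t)cos(3t) + c_2e^(-t)sin(3t) + 3c_2e^(-t)cos(3t)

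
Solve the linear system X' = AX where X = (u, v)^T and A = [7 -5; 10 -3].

Coefficient matrix A = [[7, -5], [10, -3]].
Characteristic polynomial det(A - λI) = λ^2 - 4λ + 29 = 0.
Eigenvalues λ = 2 ± 5i (complex conjugate pair).
For λ=2+5i: an eigenvector is (0,-1) - i(1,1) = (0 - i, -1 - i).
A real fundamental pair from Re and Im of e^((2+5i)t)v: X_1 = e^(2t)(cos(5t)·(0,-1) + sin(5t)·(1,1)), X_2 = e^(2t)(sin(5t)·(0,-1) - cos(5t)·(1,1)).
General solution: K_1X_1 + K_2X_2.

u(t) = K_1e^(2t)sin(5t) - K_2e^(2t)cos(5t), v(t) = K_1e^(2t)sin(5t) - K_1e^(2t)cos(5t) - K_2e^(2t)sin(5t) - K_2e^(2t)cos(5t)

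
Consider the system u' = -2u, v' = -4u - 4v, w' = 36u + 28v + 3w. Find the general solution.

Coefficient matrix A = [[-2, 0, 0], [-4, -4, 0], [36, 28, 3]].
det(A - λI) = 0 gives eigenvalues λ = -2, 3, -4.
For λ=-2: eigenvector (1,-2,4).
For λ=3: eigenvector (0,0,1).
For λ=-4: eigenvector (0,1,-4).
General solution: C_1e^(-2t)(1,-2,4) + C_2e^(3t)(0,0,1) + C_3e^(-4t)(0,1,-4).

u(t) = C_1e^(-2t), v(t) = -2C_1e^(-2t) + C_3e^(-4t), w(t) = 4C_1e^(-2t) + C_2e^(3t) - 4C_3e^(-4t)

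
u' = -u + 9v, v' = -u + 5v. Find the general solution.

Coefficient matrix A = [[-1, 9], [-1, 5]].
Characteristic polynomial det(A - λI) = λ^2 - 4λ + 4 = 0.
Single eigenvalue λ = 2 with algebraic multiplicity 2.
Eigenvector v = (-3,-1); generalized eigenvector w with (A-λI)w=v is (1,0).
General solution: e^(2t)[K_1·v + K_2·(t·v + w)].

u(t) = -3K_1e^(2t) - 3K_2te^(2t) + K_2e^(2t), v(t) = -K_1e^(2t) - K_2te^(2t)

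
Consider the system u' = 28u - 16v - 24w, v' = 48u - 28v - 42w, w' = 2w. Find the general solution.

Coefficient matrix A = [[28, -16, -24], [48, -28, -42], [0, 0, 2]].
det(A - λI) = 0 gives eigenvalues λ = 4, -4, 2.
For λ=4: eigenvector (-2,-3,0).
For λ=-4: eigenvector (1,2,0).
For λ=2: eigenvector (4,5,1).
General solution: K_1e^(4t)(-2,-3,0) + K_2e^(-4t)(1,2,0) + K_3e^(2t)(4,5,1).

u(t) = -2K_1e^(4t) + K_2e^(-4t) + 4K_3e^(2t), v(t) = -3K_1e^(4t) + 2K_2e^(-4t) + 5K_3e^(2t), w(t) = K_3e^(2t)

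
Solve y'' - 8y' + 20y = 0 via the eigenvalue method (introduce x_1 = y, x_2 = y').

y(t) = c_1e^(4t)cos(2t) + c_2e^(4t)sin(2t)

Let x_1 = y, x_2 = y'. Then x_1' = x_2 and x_2' = -20x_1 + 8x_2.
A = [[0,1],[-20,8]]; det(A-λI) = λ^2 - 8λ + 20.
Eigenvalues λ = 4 ± 2i.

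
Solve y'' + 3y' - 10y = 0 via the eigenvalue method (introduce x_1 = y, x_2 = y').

y(t) = K_1e^(-5t) + K_2e^(2t)

Let x_1 = y, x_2 = y'. Then x_1' = x_2 and x_2' = 10x_1 - 3x_2.
A = [[0,1],[10,-3]]; det(A-λI) = λ^2 + 3λ - 10.
Eigenvalues λ = -5, 2 with eigenvectors (1,-5), (1,2).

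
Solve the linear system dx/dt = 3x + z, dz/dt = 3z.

Coefficient matrix A = [[3, 1], [0, 3]].
Characteristic polynomial det(A - λI) = λ^2 - 6λ + 9 = 0.
Single eigenvalue λ = 3 with algebraic multiplicity 2.
Eigenvector v = (1,0); generalized eigenvector w with (A-λI)w=v is (-2,1).
General solution: e^(3t)[c_1·v + c_2·(t·v + w)].

x(t) = c_1e^(3t) + c_2te^(3t) - 2c_2e^(3t), z(t) = c_2e^(3t)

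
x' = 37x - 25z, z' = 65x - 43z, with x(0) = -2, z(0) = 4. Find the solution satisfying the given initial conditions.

Coefficient matrix A = [[37, -25], [65, -43]].
Characteristic polynomial det(A - λI) = λ^2 + 6λ + 34 = 0.
Eigenvalues λ = -3 ± 5i (complex conjugate pair).
For λ=-3+5i: an eigenvector is (1,2) - i(-2,-3) = (1 + 2i, 2 + 3i).
A real fundamental pair from Re and Im of e^((-3+5i)t)v: X_1 = e^(-3t)(cos(5t)·(1,2) + sin(5t)·(-2,-3)), X_2 = e^(-3t)(sin(5t)·(1,2) - cos(5t)·(-2,-3)).
General solution: c_1X_1 + c_2X_2.
Applying x(0)=-2, z(0)=4 gives c_1=14, c_2=-8.

x(t) = -36e^(-3t)sin(5t) - 2e^(-3t)cos(5t), z(t) = -58e^(-3t)sin(5t) + 4e^(-3t)cos(5t)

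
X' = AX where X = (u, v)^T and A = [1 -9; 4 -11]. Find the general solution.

u(t) = 3c_1e^(-5t) + 3c_2te^(-5t) + 2c_2e^(-5t), v(t) = 2c_1e^(-5t) + 2c_2te^(-5t) + c_2e^(-5t)

Coefficient matrix A = [[1, -9], [4, -11]].
Characteristic polynomial det(A - λI) = λ^2 + 10λ + 25 = 0.
Single eigenvalue λ = -5 with algebraic multiplicity 2.
Eigenvector v = (3,2); generalized eigenvector w with (A-λI)w=v is (2,1).
General solution: e^(-5t)[c_1·v + c_2·(t·v + w)].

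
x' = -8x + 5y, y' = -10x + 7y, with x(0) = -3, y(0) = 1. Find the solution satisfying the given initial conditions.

x(t) = 4e^(2t) - 7e^(-3t), y(t) = 8e^(2t) - 7e^(-3t)

Coefficient matrix A = [[-8, 5], [-10, 7]].
Characteristic polynomial det(A - λI) = λ^2 + λ - 6 = 0.
Eigenvalues λ = -3, 2.
For λ=-3: (A-λI) row 1 is [-5, 5], so an eigenvector is (1, 1).
For λ=2: (A-λI) row 1 is [-10, 5], so an eigenvector is (-1, -2).
General solution: c_1e^(-3t)(1,1) + c_2e^(2t)(-1,-2).
Applying x(0)=-3, y(0)=1 gives c_1=-7, c_2=-4.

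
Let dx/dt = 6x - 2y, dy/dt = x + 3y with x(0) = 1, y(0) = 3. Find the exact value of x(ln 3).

A = [[6,-2],[1,3]]; eigenvalues λ = 4, 5.
Eigenvectors: (1,1) for λ=4, (2,1) for λ=5.
From the initial condition, c_1 = 5, c_2 = -2.
x(ln 3) = (5)(3^4)(1) + (-2)(3^5)(2) = -567.

-567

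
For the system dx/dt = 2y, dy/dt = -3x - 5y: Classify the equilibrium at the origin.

A = [[0,2],[-3,-5]]; det(A-λI) = λ^2 + 5λ + 6.
λ = -3, -2: both negative.

stable node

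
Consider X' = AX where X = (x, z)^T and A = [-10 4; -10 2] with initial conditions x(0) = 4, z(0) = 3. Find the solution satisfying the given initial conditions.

Coefficient matrix A = [[-10, 4], [-10, 2]].
Characteristic polynomial det(A - λI) = λ^2 + 8λ + 20 = 0.
Eigenvalues λ = -4 ± 2i (complex conjugate pair).
For λ=-4+2i: an eigenvector is (-1,-2) - i(-1,-1) = (-1 + i, -2 + i).
A real fundamental pair from Re and Im of e^((-4+2i)t)v: X_1 = e^(-4t)(cos(2t)·(-1,-2) + sin(2t)·(-1,-1)), X_2 = e^(-4t)(sin(2t)·(-1,-2) - cos(2t)·(-1,-1)).
General solution: K_1X_1 + K_2X_2.
Applying x(0)=4, z(0)=3 gives K_1=1, K_2=5.

x(t) = -6e^(-4t)sin(2t) + 4e^(-4t)cos(2t), z(t) = -11e^(-4t)sin(2t) + 3e^(-4t)cos(2t)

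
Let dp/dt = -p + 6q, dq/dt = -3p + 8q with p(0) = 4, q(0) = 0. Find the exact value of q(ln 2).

-112

A = [[-1,6],[-3,8]]; eigenvalues λ = 2, 5.
Eigenvectors: (-2,-1) for λ=2, (1,1) for λ=5.
From the initial condition, c_1 = -4, c_2 = -4.
q(ln 2) = (-4)(2^2)(-1) + (-4)(2^5)(1) = -112.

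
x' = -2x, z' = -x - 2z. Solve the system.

Coefficient matrix A = [[-2, 0], [-1, -2]].
Characteristic polynomial det(A - λI) = λ^2 + 4λ + 4 = 0.
Single eigenvalue λ = -2 with algebraic multiplicity 2.
Eigenvector v = (0,1); generalized eigenvector w with (A-λI)w=v is (-1,-3).
General solution: e^(-2t)[K_1·v + K_2·(t·v + w)].

x(t) = -K_2e^(-2t), z(t) = K_1e^(-2t) + K_2te^(-2t) - 3K_2e^(-2t)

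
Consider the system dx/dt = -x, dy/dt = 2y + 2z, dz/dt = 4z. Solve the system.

x(t) = c_3e^(-t), y(t) = c_1e^(4t) + c_2e^(2t), z(t) = c_1e^(4t)

Coefficient matrix A = [[-1, 0, 0], [0, 2, 2], [0, 0, 4]].
det(A - λI) = 0 gives eigenvalues λ = 4, 2, -1.
For λ=4: eigenvector (0,1,1).
For λ=2: eigenvector (0,1,0).
For λ=-1: eigenvector (1,0,0).
General solution: c_1e^(4t)(0,1,1) + c_2e^(2t)(0,1,0) + c_3e^(-t)(1,0,0).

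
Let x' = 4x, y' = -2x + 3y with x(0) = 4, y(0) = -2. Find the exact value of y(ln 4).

A = [[4,0],[-2,3]]; eigenvalues λ = 4, 3.
Eigenvectors: (1,-2) for λ=4, (0,-1) for λ=3.
From the initial condition, c_1 = 4, c_2 = -6.
y(ln 4) = (4)(4^4)(-2) + (-6)(4^3)(-1) = -1664.

-1664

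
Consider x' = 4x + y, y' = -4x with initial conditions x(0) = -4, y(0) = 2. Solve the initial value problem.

x(t) = -6te^(2t) - 4e^(2t), y(t) = 12te^(2t) + 2e^(2t)

Coefficient matrix A = [[4, 1], [-4, 0]].
Characteristic polynomial det(A - λI) = λ^2 - 4λ + 4 = 0.
Single eigenvalue λ = 2 with algebraic multiplicity 2.
Eigenvector v = (-1,2); generalized eigenvector w with (A-λI)w=v is (-2,3).
General solution: e^(2t)[K_1·v + K_2·(t·v + w)].
Applying x(0)=-4, y(0)=2 gives K_1=-8, K_2=6.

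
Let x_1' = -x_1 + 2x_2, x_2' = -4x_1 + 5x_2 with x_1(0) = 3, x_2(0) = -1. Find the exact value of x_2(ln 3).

-195

A = [[-1,2],[-4,5]]; eigenvalues λ = 1, 3.
Eigenvectors: (-1,-1) for λ=1, (1,2) for λ=3.
From the initial condition, c_1 = -7, c_2 = -4.
x_2(ln 3) = (-7)(3^1)(-1) + (-4)(3^3)(2) = -195.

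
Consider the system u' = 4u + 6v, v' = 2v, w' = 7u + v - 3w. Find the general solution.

u(t) = c_1e^(4t) - 3c_3e^(2t), v(t) = c_3e^(2t), w(t) = c_1e^(4t) + c_2e^(-3t) - 4c_3e^(2t)

Coefficient matrix A = [[4, 6, 0], [0, 2, 0], [7, 1, -3]].
det(A - λI) = 0 gives eigenvalues λ = 4, -3, 2.
For λ=4: eigenvector (1,0,1).
For λ=-3: eigenvector (0,0,1).
For λ=2: eigenvector (-3,1,-4).
General solution: c_1e^(4t)(1,0,1) + c_2e^(-3t)(0,0,1) + c_3e^(2t)(-3,1,-4).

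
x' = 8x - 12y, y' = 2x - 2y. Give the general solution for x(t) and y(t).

x(t) = -3c_1e^(4t) - 2c_2e^(2t), y(t) = -c_1e^(4t) - c_2e^(2t)

Coefficient matrix A = [[8, -12], [2, -2]].
Characteristic polynomial det(A - λI) = λ^2 - 6λ + 8 = 0.
Eigenvalues λ = 4, 2.
For λ=4: (A-λI) row 1 is [4, -12], so an eigenvector is (-3, -1).
For λ=2: (A-λI) row 1 is [6, -12], so an eigenvector is (-2, -1).
General solution: c_1e^(4t)(-3,-1) + c_2e^(2t)(-2,-1).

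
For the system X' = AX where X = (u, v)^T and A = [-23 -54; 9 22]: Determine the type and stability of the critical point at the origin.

saddle

A = [[-23,-54],[9,22]]; det(A-λI) = λ^2 + λ - 20.
λ = 4, -5: opposite signs.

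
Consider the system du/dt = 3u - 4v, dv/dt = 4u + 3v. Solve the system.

u(t) = -c_1e^(3t)sin(4t) + c_2e^(3t)cos(4t), v(t) = c_1e^(3t)cos(4t) + c_2e^(3t)sin(4t)

Coefficient matrix A = [[3, -4], [4, 3]].
Characteristic polynomial det(A - λI) = λ^2 - 6λ + 25 = 0.
Eigenvalues λ = 3 ± 4i (complex conjugate pair).
For λ=3+4i: an eigenvector is (0,1) - i(-1,0) = (0 + i, 1).
A real fundamental pair from Re and Im of e^((3+4i)t)v: X_1 = e^(3t)(cos(4t)·(0,1) + sin(4t)·(-1,0)), X_2 = e^(3t)(sin(4t)·(0,1) - cos(4t)·(-1,0)).
General solution: c_1X_1 + c_2X_2.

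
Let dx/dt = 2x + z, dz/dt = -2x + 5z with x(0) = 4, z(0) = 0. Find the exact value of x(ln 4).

-512

A = [[2,1],[-2,5]]; eigenvalues λ = 4, 3.
Eigenvectors: (1,2) for λ=4, (1,1) for λ=3.
From the initial condition, c_1 = -4, c_2 = 8.
x(ln 4) = (-4)(4^4)(1) + (8)(4^3)(1) = -512.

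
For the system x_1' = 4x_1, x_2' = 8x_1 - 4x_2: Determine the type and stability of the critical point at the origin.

saddle

A = [[4,0],[8,-4]]; det(A-λI) = λ^2 - 16.
λ = -4, 4: opposite signs.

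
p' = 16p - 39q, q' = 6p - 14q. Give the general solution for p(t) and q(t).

p(t) = 2C_1e^(t)sin(3t) + 3C_1e^(t)cos(3t) + 3C_2e^(t)sin(3t) - 2C_2e^(t)cos(3t), q(t) = C_1e^(t)sin(3t) + C_1e^(t)cos(3t) + C_2e^(t)sin(3t) - C_2e^(t)cos(3t)

Coefficient matrix A = [[16, -39], [6, -14]].
Characteristic polynomial det(A - λI) = λ^2 - 2λ + 10 = 0.
Eigenvalues λ = 1 ± 3i (complex conjugate pair).
For λ=1+3i: an eigenvector is (3,1) - i(2,1) = (3 - 2i, 1 - i).
A real fundamental pair from Re and Im of e^((1+3i)t)v: X_1 = e^(t)(cos(3t)·(3,1) + sin(3t)·(2,1)), X_2 = e^(t)(sin(3t)·(3,1) - cos(3t)·(2,1)).
General solution: C_1X_1 + C_2X_2.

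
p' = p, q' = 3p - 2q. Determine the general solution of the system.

p(t) = C_1e^(t), q(t) = C_1e^(t) - C_2e^(-2t)

Coefficient matrix A = [[1, 0], [3, -2]].
Characteristic polynomial det(A - λI) = λ^2 + λ - 2 = 0.
Eigenvalues λ = 1, -2.
For λ=1: (A-λI) row 2 is [3, -3], so an eigenvector is (1, 1).
For λ=-2: (A-λI) row 1 is [3, 0], so an eigenvector is (0, -1).
General solution: C_1e^(t)(1,1) + C_2e^(-2t)(0,-1).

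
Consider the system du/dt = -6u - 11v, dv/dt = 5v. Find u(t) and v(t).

Coefficient matrix A = [[-6, -11], [0, 5]].
Characteristic polynomial det(A - λI) = λ^2 + λ - 30 = 0.
Eigenvalues λ = 5, -6.
For λ=5: (A-λI) row 1 is [-11, -11], so an eigenvector is (1, -1).
For λ=-6: (A-λI) row 1 is [0, -11], so an eigenvector is (-1, 0).
General solution: C_1e^(5t)(1,-1) + C_2e^(-6t)(-1,0).

u(t) = C_1e^(5t) - C_2e^(-6t), v(t) = -C_1e^(5t)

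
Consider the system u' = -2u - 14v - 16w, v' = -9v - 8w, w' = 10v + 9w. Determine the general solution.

Coefficient matrix A = [[-2, -14, -16], [0, -9, -8], [0, 10, 9]].
det(A - λI) = 0 gives eigenvalues λ = -1, -2, 1.
For λ=-1: eigenvector (2,1,-1).
For λ=-2: eigenvector (1,0,0).
For λ=1: eigenvector (-8,-4,5).
General solution: K_1e^(-t)(2,1,-1) + K_2e^(-2t)(1,0,0) + K_3e^(t)(-8,-4,5).

u(t) = 2K_1e^(-t) + K_2e^(-2t) - 8K_3e^(t), v(t) = K_1e^(-t) - 4K_3e^(t), w(t) = -K_1e^(-t) + 5K_3e^(t)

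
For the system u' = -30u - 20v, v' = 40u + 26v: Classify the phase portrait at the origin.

stable spiral

A = [[-30,-20],[40,26]]; det(A-λI) = λ^2 + 4λ + 20.
λ = -2 ± 4i: negative real part.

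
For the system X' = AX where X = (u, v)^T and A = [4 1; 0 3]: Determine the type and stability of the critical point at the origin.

A = [[4,1],[0,3]]; det(A-λI) = λ^2 - 7λ + 12.
λ = 3, 4: both positive.

unstable node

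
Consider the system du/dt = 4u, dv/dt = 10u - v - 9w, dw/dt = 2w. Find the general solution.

u(t) = C_1e^(4t), v(t) = 2C_1e^(4t) + C_2e^(-t) - 3C_3e^(2t), w(t) = C_3e^(2t)

Coefficient matrix A = [[4, 0, 0], [10, -1, -9], [0, 0, 2]].
det(A - λI) = 0 gives eigenvalues λ = 4, -1, 2.
For λ=4: eigenvector (1,2,0).
For λ=-1: eigenvector (0,1,0).
For λ=2: eigenvector (0,-3,1).
General solution: C_1e^(4t)(1,2,0) + C_2e^(-t)(0,1,0) + C_3e^(2t)(0,-3,1).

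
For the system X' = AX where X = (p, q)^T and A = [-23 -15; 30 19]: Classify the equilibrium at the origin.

A = [[-23,-15],[30,19]]; det(A-λI) = λ^2 + 4λ + 13.
λ = -2 ± 3i: negative real part.

stable spiral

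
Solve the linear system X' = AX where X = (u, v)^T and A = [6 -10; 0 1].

u(t) = -2c_1e^(t) + c_2e^(6t), v(t) = -c_1e^(t)

Coefficient matrix A = [[6, -10], [0, 1]].
Characteristic polynomial det(A - λI) = λ^2 - 7λ + 6 = 0.
Eigenvalues λ = 1, 6.
For λ=1: (A-λI) row 1 is [5, -10], so an eigenvector is (-2, -1).
For λ=6: (A-λI) row 1 is [0, -10], so an eigenvector is (1, 0).
General solution: c_1e^(t)(-2,-1) + c_2e^(6t)(1,0).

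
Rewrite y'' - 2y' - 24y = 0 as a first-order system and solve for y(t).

Let x_1 = y, x_2 = y'. Then x_1' = x_2 and x_2' = 24x_1 + 2x_2.
A = [[0,1],[24,2]]; det(A-λI) = λ^2 - 2λ - 24.
Eigenvalues λ = 6, -4 with eigenvectors (1,6), (1,-4).

y(t) = c_1e^(6t) + c_2e^(-4t)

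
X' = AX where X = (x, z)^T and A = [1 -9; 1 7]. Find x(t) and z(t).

Coefficient matrix A = [[1, -9], [1, 7]].
Characteristic polynomial det(A - λI) = λ^2 - 8λ + 16 = 0.
Single eigenvalue λ = 4 with algebraic multiplicity 2.
Eigenvector v = (-3,1); generalized eigenvector w with (A-λI)w=v is (-2,1).
General solution: e^(4t)[K_1·v + K_2·(t·v + w)].

x(t) = -3K_1e^(4t) - 3K_2te^(4t) - 2K_2e^(4t), z(t) = K_1e^(4t) + K_2te^(4t) + K_2e^(4t)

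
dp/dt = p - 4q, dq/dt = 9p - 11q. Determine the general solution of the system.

p(t) = -2C_1e^(-5t) - 2C_2te^(-5t) + C_2e^(-5t), q(t) = -3C_1e^(-5t) - 3C_2te^(-5t) + 2C_2e^(-5t)

Coefficient matrix A = [[1, -4], [9, -11]].
Characteristic polynomial det(A - λI) = λ^2 + 10λ + 25 = 0.
Single eigenvalue λ = -5 with algebraic multiplicity 2.
Eigenvector v = (-2,-3); generalized eigenvector w with (A-λI)w=v is (1,2).
General solution: e^(-5t)[C_1·v + C_2·(t·v + w)].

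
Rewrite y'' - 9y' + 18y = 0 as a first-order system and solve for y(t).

y(t) = K_1e^(6t) + K_2e^(3t)

Let x_1 = y, x_2 = y'. Then x_1' = x_2 and x_2' = -18x_1 + 9x_2.
A = [[0,1],[-18,9]]; det(A-λI) = λ^2 - 9λ + 18.
Eigenvalues λ = 6, 3 with eigenvectors (1,6), (1,3).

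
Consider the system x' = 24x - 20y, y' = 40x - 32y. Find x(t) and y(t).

Coefficient matrix A = [[24, -20], [40, -32]].
Characteristic polynomial det(A - λI) = λ^2 + 8λ + 32 = 0.
Eigenvalues λ = -4 ± 4i (complex conjugate pair).
For λ=-4+4i: an eigenvector is (-2,-3) - i(1,1) = (-2 - i, -3 - i).
A real fundamental pair from Re and Im of e^((-4+4i)t)v: X_1 = e^(-4t)(cos(4t)·(-2,-3) + sin(4t)·(1,1)), X_2 = e^(-4t)(sin(4t)·(-2,-3) - cos(4t)·(1,1)).
General solution: c_1X_1 + c_2X_2.

x(t) = c_1e^(-4t)sin(4t) - 2c_1e^(-4t)cos(4t) - 2c_2e^(-4t)sin(4t) - c_2e^(-4t)cos(4t), y(t) = c_1e^(-4t)sin(4t) - 3c_1e^(-4t)cos(4t) - 3c_2e^(-4t)sin(4t) - c_2e^(-4t)cos(4t)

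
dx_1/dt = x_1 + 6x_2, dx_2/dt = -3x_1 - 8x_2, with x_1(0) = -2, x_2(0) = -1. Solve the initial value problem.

Coefficient matrix A = [[1, 6], [-3, -8]].
Characteristic polynomial det(A - λI) = λ^2 + 7λ + 10 = 0.
Eigenvalues λ = -2, -5.
For λ=-2: (A-λI) row 1 is [3, 6], so an eigenvector is (2, -1).
For λ=-5: (A-λI) row 1 is [6, 6], so an eigenvector is (1, -1).
General solution: c_1e^(-2t)(2,-1) + c_2e^(-5t)(1,-1).
Applying x_1(0)=-2, x_2(0)=-1 gives c_1=-3, c_2=4.

x_1(t) = -6e^(-2t) + 4e^(-5t), x_2(t) = 3e^(-2t) - 4e^(-5t)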